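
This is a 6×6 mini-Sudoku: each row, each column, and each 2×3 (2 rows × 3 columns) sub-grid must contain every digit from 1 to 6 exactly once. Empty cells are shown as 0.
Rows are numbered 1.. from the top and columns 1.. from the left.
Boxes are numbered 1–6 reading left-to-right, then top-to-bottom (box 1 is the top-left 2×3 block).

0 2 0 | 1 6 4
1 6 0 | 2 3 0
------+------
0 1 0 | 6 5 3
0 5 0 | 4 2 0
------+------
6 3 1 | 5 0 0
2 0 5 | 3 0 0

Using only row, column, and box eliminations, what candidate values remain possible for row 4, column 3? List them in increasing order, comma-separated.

Row 4 already contains {2, 4, 5}.
Column 3 already contains {1, 5}.
Its 2×3 block (box 3) already contains {1, 5}.
Removing those from 1–6 leaves {3, 6} as the candidates for row 4, column 3.

3,6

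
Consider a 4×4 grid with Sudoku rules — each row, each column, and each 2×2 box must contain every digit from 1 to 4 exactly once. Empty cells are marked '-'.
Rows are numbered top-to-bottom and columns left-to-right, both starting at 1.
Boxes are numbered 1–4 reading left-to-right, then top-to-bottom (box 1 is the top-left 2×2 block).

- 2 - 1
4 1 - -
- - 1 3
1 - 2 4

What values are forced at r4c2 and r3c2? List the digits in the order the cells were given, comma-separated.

For r4c2:
  Row 4 already contains {1, 2, 4}.
  Column 2 already contains {1, 2}.
  Its 2×2 block (box 3) already contains {1}.
  The only value from 1–4 not eliminated is 3, so r4c2 = 3.
For r3c2:
  Row 3 already contains {1, 3}.
  Column 2 already contains {1, 2}.
  Its 2×2 block (box 3) already contains {1}.
  The only value from 1–4 not eliminated is 4, so r3c2 = 4.

3,4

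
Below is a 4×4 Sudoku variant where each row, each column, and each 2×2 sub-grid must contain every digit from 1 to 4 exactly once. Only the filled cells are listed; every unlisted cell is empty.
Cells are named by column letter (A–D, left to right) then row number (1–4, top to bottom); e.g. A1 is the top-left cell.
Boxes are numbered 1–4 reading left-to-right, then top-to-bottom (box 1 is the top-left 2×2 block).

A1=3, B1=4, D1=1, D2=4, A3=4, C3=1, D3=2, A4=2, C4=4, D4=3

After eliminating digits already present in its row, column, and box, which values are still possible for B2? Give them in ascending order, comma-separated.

1,2

Row 2 already contains {4}.
Column B already contains {4}.
Its 2×2 block (box 1) already contains {3, 4}.
Removing those from 1–4 leaves {1, 2} as the candidates for B2.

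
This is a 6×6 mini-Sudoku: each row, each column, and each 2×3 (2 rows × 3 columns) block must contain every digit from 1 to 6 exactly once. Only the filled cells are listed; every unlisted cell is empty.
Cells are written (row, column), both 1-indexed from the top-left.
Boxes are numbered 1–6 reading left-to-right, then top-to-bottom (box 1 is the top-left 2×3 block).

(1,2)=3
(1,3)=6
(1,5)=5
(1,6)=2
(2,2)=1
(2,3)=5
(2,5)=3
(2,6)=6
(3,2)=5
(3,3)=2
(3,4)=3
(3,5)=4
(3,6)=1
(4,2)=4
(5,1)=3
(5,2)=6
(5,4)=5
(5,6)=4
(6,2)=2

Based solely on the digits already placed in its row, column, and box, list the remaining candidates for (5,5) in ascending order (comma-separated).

1,2

Row 5 already contains {3, 4, 5, 6}.
Column 5 already contains {3, 4, 5}.
Its 2×3 block (box 6) already contains {4, 5}.
Removing those from 1–6 leaves {1, 2} as the candidates for (5,5).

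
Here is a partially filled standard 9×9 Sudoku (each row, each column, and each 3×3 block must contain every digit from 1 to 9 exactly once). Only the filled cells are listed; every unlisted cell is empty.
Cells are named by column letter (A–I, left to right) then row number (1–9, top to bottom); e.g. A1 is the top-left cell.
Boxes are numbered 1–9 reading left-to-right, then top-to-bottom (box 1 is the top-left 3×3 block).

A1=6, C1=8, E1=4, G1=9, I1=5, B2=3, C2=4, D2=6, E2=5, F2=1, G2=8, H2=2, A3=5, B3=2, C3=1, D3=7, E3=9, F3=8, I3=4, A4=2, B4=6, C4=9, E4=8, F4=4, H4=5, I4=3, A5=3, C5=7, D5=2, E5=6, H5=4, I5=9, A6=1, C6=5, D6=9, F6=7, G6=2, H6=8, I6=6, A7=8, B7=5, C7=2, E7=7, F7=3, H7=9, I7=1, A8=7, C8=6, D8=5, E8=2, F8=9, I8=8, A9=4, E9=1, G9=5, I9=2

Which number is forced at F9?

6

Row 9 already contains {1, 2, 4, 5}.
Column F already contains {1, 3, 4, 7, 8, 9}.
Its 3×3 block (box 8) already contains {1, 2, 3, 5, 7, 9}.
The only value from 1–9 not eliminated is 6, so F9 = 6.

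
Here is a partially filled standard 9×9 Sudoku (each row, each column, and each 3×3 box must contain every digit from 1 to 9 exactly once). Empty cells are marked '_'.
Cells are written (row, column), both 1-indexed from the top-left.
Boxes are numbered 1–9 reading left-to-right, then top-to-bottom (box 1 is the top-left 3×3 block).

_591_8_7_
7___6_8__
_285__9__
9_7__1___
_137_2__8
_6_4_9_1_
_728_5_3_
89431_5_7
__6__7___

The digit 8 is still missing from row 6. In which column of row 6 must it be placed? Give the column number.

5

Consider where 8 can go in row 6.
(6,1) is out (column 1 already has a 8).
(6,3) is out (column 3 already has a 8).
(6,7) is out (column 7 already has a 8).
(6,9) is out (column 9 already has a 8).
So the only cell in row 6 that can hold 8 is (6,5).
That is column 5.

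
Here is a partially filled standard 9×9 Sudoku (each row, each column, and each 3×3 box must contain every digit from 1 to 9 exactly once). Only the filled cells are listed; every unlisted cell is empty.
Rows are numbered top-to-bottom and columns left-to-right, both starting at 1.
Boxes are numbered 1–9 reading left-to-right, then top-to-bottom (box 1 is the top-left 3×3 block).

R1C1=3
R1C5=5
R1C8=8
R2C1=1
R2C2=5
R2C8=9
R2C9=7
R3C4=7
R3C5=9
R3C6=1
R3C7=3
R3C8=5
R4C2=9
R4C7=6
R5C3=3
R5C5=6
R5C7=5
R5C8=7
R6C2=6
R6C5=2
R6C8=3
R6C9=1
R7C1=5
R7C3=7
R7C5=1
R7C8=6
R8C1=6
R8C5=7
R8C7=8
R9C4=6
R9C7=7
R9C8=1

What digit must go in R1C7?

1

Cell R1C7 itself could take any of {1, 2, 4} by direct elimination.
Consider where 1 can go in column 7.
R2C7 is out (row 2 already has a 1).
R6C7 is out (row 6 already has a 1).
R7C7 is out (row 7 already has a 1).
So the only cell in column 7 that can hold 1 is R1C7.
Therefore R1C7 = 1.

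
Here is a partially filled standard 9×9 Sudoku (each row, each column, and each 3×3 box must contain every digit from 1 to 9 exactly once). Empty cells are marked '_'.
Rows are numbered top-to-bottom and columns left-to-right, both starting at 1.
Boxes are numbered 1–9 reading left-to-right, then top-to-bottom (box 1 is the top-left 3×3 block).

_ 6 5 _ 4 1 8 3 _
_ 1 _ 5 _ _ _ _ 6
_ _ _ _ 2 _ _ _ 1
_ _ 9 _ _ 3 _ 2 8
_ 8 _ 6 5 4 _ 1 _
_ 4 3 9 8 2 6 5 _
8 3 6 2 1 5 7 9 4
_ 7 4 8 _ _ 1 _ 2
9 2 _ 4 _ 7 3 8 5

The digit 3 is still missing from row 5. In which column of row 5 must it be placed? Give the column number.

9

Consider where 3 can go in row 5.
R5C1 is out (box 4 already has a 3).
R5C3 is out (column 3 already has a 3).
R5C7 is out (column 7 already has a 3).
So the only cell in row 5 that can hold 3 is R5C9.
That is column 9.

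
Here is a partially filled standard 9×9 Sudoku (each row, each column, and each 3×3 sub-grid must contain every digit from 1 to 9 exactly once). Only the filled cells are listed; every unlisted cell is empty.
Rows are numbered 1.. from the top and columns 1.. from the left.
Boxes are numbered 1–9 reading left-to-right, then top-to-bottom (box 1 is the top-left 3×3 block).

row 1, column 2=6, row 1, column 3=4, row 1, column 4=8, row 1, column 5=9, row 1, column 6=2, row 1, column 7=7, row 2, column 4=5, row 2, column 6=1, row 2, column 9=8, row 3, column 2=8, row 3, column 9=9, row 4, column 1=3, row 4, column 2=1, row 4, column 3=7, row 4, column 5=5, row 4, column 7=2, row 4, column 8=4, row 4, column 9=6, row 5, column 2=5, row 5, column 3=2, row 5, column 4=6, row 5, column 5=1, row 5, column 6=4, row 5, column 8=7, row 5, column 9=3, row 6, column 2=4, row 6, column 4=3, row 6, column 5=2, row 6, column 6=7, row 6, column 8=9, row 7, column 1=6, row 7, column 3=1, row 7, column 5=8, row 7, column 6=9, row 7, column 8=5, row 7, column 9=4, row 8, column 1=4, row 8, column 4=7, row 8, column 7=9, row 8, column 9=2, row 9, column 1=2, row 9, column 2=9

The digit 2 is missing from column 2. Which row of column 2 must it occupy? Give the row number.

Consider where 2 can go in column 2.
row 7, column 2 is out (box 7 already has a 2).
row 8, column 2 is out (row 8 already has a 2).
So the only cell in column 2 that can hold 2 is row 2, column 2.
That is row 2.

2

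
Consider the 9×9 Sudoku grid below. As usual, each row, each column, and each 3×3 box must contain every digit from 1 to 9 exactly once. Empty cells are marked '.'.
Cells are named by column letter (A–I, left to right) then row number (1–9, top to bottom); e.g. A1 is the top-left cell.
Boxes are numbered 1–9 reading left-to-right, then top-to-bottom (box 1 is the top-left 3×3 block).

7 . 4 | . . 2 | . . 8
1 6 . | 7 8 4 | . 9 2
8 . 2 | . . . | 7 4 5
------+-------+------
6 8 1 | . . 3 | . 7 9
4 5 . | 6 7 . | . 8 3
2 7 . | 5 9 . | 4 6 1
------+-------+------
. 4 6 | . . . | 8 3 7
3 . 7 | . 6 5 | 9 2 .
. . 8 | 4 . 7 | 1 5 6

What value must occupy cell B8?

1

Row 8 already contains {2, 3, 5, 6, 7, 9}.
Column B already contains {4, 5, 6, 7, 8}.
Its 3×3 block (box 7) already contains {3, 4, 6, 7, 8}.
The only value from 1–9 not eliminated is 1, so B8 = 1.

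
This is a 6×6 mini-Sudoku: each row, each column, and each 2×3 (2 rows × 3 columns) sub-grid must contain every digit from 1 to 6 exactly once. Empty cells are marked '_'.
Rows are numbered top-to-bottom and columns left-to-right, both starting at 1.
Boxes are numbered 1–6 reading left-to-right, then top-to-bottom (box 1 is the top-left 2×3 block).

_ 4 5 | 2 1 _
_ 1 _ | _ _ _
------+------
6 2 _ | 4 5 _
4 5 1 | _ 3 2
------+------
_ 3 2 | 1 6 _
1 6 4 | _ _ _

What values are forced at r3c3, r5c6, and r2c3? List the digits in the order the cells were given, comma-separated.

3,4,6

For r3c3:
  Row 3 already contains {2, 4, 5, 6}.
  Column 3 already contains {1, 2, 4, 5}.
  Its 2×3 block (box 3) already contains {1, 2, 4, 5, 6}.
  The only value from 1–6 not eliminated is 3, so r3c3 = 3.
For r5c6:
  Consider where 4 can go in box 6.
  r6c4 is out (row 6 already has a 4).
  r6c5 is out (row 6 already has a 4).
  r6c6 is out (row 6 already has a 4).
  So the only cell in box 6 that can hold 4 is r5c6.
  So r5c6 = 4.
For r2c3:
  Consider where 6 can go in column 3.
  r3c3 is out (row 3 already has a 6).
  So the only cell in column 3 that can hold 6 is r2c3.
  So r2c3 = 6.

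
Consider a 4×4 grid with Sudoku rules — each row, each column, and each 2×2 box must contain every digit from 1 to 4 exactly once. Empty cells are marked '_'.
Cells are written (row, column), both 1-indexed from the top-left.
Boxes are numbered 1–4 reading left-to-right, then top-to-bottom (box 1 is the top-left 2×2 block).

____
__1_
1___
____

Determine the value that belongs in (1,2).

Cell (1,2) itself could take any of {1, 2, 3, 4} by direct elimination.
Consider where 1 can go in box 1.
(1,1) is out (column 1 already has a 1).
(2,1) is out (row 2 already has a 1).
(2,2) is out (row 2 already has a 1).
So the only cell in box 1 that can hold 1 is (1,2).
Therefore (1,2) = 1.

1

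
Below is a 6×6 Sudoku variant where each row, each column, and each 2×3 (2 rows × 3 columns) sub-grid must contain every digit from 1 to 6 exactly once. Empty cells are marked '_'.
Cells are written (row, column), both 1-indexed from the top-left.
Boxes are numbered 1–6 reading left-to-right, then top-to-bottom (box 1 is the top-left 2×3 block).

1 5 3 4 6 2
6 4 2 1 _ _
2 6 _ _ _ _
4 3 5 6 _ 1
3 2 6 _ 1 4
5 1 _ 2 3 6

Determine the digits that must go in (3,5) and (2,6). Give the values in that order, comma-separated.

For (3,5):
  Consider where 4 can go in column 5.
  (2,5) is out (row 2 already has a 4).
  (4,5) is out (row 4 already has a 4).
  So the only cell in column 5 that can hold 4 is (3,5).
  So (3,5) = 4.
For (2,6):
  Consider where 3 can go in row 2.
  (2,5) is out (column 5 already has a 3).
  So the only cell in row 2 that can hold 3 is (2,6).
  So (2,6) = 3.

4,3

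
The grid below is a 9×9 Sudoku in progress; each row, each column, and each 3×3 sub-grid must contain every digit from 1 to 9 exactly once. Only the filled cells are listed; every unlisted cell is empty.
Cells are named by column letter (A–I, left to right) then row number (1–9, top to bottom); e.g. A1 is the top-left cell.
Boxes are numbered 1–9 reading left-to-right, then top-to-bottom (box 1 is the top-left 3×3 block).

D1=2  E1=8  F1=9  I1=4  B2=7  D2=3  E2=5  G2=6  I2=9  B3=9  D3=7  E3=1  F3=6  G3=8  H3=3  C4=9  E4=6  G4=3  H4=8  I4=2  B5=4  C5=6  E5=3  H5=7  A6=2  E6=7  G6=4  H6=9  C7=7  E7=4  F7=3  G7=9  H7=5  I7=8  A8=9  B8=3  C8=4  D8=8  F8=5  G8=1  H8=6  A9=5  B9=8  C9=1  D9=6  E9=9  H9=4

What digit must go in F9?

7

Cell F9 itself could take any of {2, 7} by direct elimination.
Consider where 7 can go in box 8.
D7 is out (row 7 already has a 7).
E8 is out (column E already has a 7).
So the only cell in box 8 that can hold 7 is F9.
Therefore F9 = 7.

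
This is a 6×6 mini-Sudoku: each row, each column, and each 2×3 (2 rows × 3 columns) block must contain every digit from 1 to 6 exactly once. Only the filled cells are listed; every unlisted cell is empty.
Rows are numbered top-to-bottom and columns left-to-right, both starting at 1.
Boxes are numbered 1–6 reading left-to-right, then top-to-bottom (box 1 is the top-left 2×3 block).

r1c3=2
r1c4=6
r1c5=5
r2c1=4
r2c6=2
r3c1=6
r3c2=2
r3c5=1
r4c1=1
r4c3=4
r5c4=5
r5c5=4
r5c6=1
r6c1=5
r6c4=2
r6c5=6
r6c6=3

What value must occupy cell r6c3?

Row 6 already contains {2, 3, 5, 6}.
Column 3 already contains {2, 4}.
Its 2×3 block (box 5) already contains {5}.
The only value from 1–6 not eliminated is 1, so r6c3 = 1.

1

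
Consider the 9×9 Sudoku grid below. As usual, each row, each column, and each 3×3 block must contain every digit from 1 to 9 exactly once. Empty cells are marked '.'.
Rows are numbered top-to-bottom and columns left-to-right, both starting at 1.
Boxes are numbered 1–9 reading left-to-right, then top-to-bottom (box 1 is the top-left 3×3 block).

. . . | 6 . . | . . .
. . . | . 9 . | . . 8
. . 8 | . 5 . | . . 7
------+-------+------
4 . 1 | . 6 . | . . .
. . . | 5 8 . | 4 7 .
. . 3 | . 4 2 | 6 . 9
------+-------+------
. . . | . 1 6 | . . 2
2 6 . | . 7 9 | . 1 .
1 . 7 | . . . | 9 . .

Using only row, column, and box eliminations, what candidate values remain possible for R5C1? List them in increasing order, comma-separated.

Row 5 already contains {4, 5, 7, 8}.
Column 1 already contains {1, 2, 4}.
Its 3×3 block (box 4) already contains {1, 3, 4}.
Removing those from 1–9 leaves {6, 9} as the candidates for R5C1.

6,9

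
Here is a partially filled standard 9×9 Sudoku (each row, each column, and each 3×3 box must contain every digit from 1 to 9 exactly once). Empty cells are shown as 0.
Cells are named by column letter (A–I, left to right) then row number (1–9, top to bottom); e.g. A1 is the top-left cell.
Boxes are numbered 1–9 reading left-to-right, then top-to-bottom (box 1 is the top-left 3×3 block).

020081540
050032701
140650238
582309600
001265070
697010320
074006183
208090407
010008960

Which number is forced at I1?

Cell I1 itself could take any of {6, 9} by direct elimination.
Consider where 6 can go in box 3.
H2 is out (column H already has a 6).
So the only cell in box 3 that can hold 6 is I1.
Therefore I1 = 6.

6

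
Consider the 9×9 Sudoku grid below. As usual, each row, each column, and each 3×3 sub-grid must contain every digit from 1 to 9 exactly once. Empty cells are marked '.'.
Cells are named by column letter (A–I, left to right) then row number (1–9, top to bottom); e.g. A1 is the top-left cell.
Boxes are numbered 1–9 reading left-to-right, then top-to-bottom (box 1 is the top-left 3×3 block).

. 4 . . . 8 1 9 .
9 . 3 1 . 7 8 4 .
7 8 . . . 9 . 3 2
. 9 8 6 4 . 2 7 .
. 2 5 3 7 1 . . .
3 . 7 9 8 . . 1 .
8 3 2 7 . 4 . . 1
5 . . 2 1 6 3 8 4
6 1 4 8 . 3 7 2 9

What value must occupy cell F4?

Row 4 already contains {2, 4, 6, 7, 8, 9}.
Column F already contains {1, 3, 4, 6, 7, 8, 9}.
Its 3×3 block (box 5) already contains {1, 3, 4, 6, 7, 8, 9}.
The only value from 1–9 not eliminated is 5, so F4 = 5.

5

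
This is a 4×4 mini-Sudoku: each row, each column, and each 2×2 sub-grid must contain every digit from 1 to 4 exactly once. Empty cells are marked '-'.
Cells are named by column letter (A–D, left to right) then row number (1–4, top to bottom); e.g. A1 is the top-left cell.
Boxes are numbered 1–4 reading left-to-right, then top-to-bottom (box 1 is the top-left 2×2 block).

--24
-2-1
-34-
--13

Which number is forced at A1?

3

Cell A1 itself could take any of {1, 3} by direct elimination.
Consider where 3 can go in row 1.
B1 is out (column B already has a 3).
So the only cell in row 1 that can hold 3 is A1.
Therefore A1 = 3.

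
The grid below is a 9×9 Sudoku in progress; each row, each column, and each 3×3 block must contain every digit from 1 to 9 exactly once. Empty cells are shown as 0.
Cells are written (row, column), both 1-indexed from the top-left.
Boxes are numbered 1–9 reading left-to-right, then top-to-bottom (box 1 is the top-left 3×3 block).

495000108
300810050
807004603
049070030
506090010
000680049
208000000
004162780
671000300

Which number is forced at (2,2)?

Cell (2,2) itself could take any of {2, 6} by direct elimination.
Consider where 6 can go in column 2.
(3,2) is out (row 3 already has a 6).
(5,2) is out (row 5 already has a 6).
(6,2) is out (row 6 already has a 6).
(7,2) is out (box 7 already has a 6).
(8,2) is out (row 8 already has a 6).
So the only cell in column 2 that can hold 6 is (2,2).
Therefore (2,2) = 6.

6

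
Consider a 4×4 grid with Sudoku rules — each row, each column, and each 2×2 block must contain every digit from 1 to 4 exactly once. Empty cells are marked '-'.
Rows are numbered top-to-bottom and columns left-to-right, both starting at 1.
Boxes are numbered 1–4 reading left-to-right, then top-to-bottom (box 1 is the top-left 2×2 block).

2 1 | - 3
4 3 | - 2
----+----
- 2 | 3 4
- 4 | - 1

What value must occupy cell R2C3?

1

Row 2 already contains {2, 3, 4}.
Column 3 already contains {3}.
Its 2×2 block (box 2) already contains {2, 3}.
The only value from 1–4 not eliminated is 1, so R2C3 = 1.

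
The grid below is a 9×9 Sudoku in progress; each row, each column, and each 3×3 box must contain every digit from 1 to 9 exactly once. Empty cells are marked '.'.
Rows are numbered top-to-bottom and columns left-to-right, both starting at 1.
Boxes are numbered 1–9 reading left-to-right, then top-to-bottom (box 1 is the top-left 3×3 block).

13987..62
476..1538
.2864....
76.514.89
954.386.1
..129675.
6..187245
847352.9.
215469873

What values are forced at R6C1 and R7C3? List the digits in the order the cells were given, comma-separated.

For R6C1:
  Row 6 already contains {1, 2, 5, 6, 7, 9}.
  Column 1 already contains {1, 2, 4, 6, 7, 8, 9}.
  Its 3×3 block (box 4) already contains {1, 4, 5, 6, 7, 9}.
  The only value from 1–9 not eliminated is 3, so R6C1 = 3.
For R7C3:
  Row 7 already contains {1, 2, 4, 5, 6, 7, 8}.
  Column 3 already contains {1, 4, 5, 6, 7, 8, 9}.
  Its 3×3 block (box 7) already contains {1, 2, 4, 5, 6, 7, 8}.
  The only value from 1–9 not eliminated is 3, so R7C3 = 3.

3,3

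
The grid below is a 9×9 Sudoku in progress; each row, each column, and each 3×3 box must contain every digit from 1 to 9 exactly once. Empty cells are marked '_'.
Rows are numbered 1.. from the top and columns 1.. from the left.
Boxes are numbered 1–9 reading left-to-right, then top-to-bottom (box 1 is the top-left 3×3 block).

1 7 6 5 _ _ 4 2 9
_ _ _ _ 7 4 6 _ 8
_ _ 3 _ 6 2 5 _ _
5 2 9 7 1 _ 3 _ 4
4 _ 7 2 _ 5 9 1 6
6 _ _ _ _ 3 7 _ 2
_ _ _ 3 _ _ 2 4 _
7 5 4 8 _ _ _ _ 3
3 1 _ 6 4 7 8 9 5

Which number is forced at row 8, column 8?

Row 8 already contains {3, 4, 5, 7, 8}.
Column 8 already contains {1, 2, 4, 9}.
Its 3×3 block (box 9) already contains {2, 3, 4, 5, 8, 9}.
The only value from 1–9 not eliminated is 6, so row 8, column 8 = 6.

6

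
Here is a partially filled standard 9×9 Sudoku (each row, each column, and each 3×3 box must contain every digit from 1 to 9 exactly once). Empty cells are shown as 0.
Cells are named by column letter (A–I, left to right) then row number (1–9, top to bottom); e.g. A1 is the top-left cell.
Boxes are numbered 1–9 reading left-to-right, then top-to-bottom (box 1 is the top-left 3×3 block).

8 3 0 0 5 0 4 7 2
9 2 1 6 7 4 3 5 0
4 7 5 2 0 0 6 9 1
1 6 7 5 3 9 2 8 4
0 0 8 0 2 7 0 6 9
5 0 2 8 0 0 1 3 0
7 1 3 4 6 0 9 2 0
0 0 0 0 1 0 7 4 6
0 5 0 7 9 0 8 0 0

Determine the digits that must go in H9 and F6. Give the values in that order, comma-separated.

1,6

For H9:
  Row 9 already contains {5, 7, 8, 9}.
  Column H already contains {2, 3, 4, 5, 6, 7, 8, 9}.
  Its 3×3 block (box 9) already contains {2, 4, 6, 7, 8, 9}.
  The only value from 1–9 not eliminated is 1, so H9 = 1.
For F6:
  Row 6 already contains {1, 2, 3, 5, 8}.
  Column F already contains {4, 7, 9}.
  Its 3×3 block (box 5) already contains {2, 3, 5, 7, 8, 9}.
  The only value from 1–9 not eliminated is 6, so F6 = 6.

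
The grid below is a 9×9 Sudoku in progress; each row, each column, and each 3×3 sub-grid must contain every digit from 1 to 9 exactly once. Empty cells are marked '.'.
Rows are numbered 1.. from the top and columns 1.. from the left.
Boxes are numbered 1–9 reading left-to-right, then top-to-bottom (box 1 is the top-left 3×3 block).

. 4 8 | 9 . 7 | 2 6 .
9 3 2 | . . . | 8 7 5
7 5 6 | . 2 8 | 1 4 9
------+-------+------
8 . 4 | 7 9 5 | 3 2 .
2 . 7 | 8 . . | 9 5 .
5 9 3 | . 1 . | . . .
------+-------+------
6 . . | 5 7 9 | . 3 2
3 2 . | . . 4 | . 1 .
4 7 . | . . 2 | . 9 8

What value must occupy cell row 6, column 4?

2

Cell row 6, column 4 itself could take any of {2, 4, 6} by direct elimination.
Consider where 2 can go in box 5.
row 5, column 5 is out (row 5 already has a 2).
row 5, column 6 is out (row 5 already has a 2).
row 6, column 6 is out (column 6 already has a 2).
So the only cell in box 5 that can hold 2 is row 6, column 4.
Therefore row 6, column 4 = 2.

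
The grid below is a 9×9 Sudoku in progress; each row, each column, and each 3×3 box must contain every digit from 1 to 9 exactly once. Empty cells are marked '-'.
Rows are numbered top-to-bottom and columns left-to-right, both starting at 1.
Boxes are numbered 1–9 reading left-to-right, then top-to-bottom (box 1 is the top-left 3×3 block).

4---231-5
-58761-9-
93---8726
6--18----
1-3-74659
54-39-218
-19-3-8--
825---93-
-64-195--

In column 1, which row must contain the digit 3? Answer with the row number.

9

Consider where 3 can go in column 1.
r2c1 is out (box 1 already has a 3).
r7c1 is out (row 7 already has a 3).
So the only cell in column 1 that can hold 3 is r9c1.
That is row 9.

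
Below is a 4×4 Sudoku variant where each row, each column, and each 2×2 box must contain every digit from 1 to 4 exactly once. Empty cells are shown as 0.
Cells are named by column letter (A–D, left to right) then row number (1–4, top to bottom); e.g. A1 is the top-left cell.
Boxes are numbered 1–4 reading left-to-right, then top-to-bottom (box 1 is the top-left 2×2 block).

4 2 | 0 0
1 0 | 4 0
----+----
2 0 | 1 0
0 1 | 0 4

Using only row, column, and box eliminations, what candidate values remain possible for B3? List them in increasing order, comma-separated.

3,4

Row 3 already contains {1, 2}.
Column B already contains {1, 2}.
Its 2×2 block (box 3) already contains {1, 2}.
Removing those from 1–4 leaves {3, 4} as the candidates for B3.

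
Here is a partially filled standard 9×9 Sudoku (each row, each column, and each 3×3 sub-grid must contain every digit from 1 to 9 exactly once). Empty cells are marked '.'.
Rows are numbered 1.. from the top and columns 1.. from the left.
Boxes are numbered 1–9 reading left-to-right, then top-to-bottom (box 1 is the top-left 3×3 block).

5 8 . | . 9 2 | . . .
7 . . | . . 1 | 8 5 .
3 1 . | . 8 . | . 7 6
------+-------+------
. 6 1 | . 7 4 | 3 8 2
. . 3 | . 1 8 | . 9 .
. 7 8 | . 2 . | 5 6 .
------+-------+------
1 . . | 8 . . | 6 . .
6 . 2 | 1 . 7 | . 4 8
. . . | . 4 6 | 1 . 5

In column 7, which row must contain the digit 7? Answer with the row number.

Consider where 7 can go in column 7.
row 1, column 7 is out (box 3 already has a 7).
row 3, column 7 is out (row 3 already has a 7).
row 8, column 7 is out (row 8 already has a 7).
So the only cell in column 7 that can hold 7 is row 5, column 7.
That is row 5.

5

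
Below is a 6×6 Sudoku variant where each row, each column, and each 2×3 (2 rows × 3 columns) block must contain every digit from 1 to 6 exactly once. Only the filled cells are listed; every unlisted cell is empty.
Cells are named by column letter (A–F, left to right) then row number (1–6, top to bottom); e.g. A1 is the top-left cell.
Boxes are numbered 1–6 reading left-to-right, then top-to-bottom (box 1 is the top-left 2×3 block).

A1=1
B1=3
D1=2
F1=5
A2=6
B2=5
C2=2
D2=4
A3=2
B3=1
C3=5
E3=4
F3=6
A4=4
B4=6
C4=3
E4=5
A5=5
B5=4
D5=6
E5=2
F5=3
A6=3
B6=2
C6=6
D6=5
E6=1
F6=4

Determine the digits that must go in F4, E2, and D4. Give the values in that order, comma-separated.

2,3,1

For F4:
  Consider where 2 can go in column F.
  F2 is out (row 2 already has a 2).
  So the only cell in column F that can hold 2 is F4.
  So F4 = 2.
For E2:
  Row 2 already contains {2, 4, 5, 6}.
  Column E already contains {1, 2, 4, 5}.
  Its 2×3 block (box 2) already contains {2, 4, 5}.
  The only value from 1–6 not eliminated is 3, so E2 = 3.
For D4:
  Row 4 already contains {3, 4, 5, 6}.
  Column D already contains {2, 4, 5, 6}.
  Its 2×3 block (box 4) already contains {4, 5, 6}.
  The only value from 1–6 not eliminated is 1, so D4 = 1.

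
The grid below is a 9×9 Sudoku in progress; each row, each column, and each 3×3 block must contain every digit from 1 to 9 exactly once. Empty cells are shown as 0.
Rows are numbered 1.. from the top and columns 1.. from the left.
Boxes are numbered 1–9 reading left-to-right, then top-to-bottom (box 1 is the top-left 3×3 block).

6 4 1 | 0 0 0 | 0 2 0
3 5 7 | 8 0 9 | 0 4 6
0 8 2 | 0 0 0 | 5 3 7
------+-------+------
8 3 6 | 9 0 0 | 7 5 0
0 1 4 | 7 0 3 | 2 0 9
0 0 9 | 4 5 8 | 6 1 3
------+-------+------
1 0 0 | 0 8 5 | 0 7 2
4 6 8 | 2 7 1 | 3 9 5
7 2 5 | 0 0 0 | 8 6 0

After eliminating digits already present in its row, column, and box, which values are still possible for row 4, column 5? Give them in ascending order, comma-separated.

Row 4 already contains {3, 5, 6, 7, 8, 9}.
Column 5 already contains {5, 7, 8}.
Its 3×3 block (box 5) already contains {3, 4, 5, 7, 8, 9}.
Removing those from 1–9 leaves {1, 2} as the candidates for row 4, column 5.

1,2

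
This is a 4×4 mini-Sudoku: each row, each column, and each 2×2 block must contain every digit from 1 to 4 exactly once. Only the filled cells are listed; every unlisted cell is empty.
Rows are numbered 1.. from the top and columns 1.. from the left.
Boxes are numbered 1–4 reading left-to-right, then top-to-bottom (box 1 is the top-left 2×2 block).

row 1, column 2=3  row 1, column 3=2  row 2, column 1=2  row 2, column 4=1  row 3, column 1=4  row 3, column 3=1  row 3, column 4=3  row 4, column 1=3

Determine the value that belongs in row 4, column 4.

2

Cell row 4, column 4 itself could take any of {2, 4} by direct elimination.
Consider where 2 can go in column 4.
row 1, column 4 is out (row 1 already has a 2).
So the only cell in column 4 that can hold 2 is row 4, column 4.
Therefore row 4, column 4 = 2.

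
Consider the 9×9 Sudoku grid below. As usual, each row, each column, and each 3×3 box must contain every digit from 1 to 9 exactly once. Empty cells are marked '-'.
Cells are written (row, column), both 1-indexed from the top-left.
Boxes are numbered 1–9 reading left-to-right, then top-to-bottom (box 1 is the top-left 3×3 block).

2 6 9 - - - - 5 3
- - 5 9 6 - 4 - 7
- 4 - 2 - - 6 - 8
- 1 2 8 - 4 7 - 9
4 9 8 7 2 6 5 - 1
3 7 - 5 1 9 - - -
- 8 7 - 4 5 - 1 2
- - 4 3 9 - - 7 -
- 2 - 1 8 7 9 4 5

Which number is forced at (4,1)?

Cell (4,1) itself could take any of {5, 6} by direct elimination.
Consider where 5 can go in row 4.
(4,5) is out (box 5 already has a 5).
(4,8) is out (column 8 already has a 5).
So the only cell in row 4 that can hold 5 is (4,1).
Therefore (4,1) = 5.

5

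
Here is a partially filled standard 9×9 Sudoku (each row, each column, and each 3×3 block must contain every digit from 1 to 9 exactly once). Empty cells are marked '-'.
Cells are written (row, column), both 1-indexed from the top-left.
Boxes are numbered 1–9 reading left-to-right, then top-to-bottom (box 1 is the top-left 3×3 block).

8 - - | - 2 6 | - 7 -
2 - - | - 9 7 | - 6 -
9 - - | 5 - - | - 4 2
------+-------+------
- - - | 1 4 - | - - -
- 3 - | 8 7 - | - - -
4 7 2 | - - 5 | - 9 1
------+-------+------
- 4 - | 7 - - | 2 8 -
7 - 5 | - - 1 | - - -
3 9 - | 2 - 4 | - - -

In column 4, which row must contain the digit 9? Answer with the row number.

Consider where 9 can go in column 4.
(1,4) is out (box 2 already has a 9).
(2,4) is out (row 2 already has a 9).
(6,4) is out (row 6 already has a 9).
So the only cell in column 4 that can hold 9 is (8,4).
That is row 8.

8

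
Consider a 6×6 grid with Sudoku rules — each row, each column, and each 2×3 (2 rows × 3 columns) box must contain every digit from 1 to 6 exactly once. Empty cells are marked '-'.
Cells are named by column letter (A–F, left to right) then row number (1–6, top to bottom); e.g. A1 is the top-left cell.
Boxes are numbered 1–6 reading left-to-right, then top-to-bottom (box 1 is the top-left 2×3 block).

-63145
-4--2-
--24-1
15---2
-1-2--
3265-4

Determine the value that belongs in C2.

Cell C2 itself could take any of {1, 5} by direct elimination.
Consider where 1 can go in column C.
C4 is out (row 4 already has a 1).
C5 is out (row 5 already has a 1).
So the only cell in column C that can hold 1 is C2.
Therefore C2 = 1.

1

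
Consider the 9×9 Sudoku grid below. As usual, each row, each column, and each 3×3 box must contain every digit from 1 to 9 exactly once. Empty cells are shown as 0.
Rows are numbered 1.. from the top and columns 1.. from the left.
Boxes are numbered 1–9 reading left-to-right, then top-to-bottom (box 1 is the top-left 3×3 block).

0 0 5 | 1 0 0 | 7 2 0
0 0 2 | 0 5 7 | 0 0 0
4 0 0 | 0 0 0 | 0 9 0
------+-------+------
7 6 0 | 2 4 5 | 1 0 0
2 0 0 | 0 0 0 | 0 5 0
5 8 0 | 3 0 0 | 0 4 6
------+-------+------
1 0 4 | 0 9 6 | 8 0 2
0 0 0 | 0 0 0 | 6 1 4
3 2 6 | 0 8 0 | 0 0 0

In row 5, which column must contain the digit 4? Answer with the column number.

2

Consider where 4 can go in row 5.
row 5, column 3 is out (column 3 already has a 4). row 5, column 4 is out (box 5 already has a 4). row 5, column 5 is out (column 5 already has a 4). row 5, column 6 is out (box 5 already has a 4). The remaining empty cells in row 5 are similarly blocked.
So the only cell in row 5 that can hold 4 is row 5, column 2.
That is column 2.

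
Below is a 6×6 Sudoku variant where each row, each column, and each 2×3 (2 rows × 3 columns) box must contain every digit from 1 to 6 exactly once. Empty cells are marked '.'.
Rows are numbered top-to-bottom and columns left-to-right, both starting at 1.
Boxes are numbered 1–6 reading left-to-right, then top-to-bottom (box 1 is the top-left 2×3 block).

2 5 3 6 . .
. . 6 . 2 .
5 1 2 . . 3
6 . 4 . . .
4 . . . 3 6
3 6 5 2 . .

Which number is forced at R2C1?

1

Row 2 already contains {2, 6}.
Column 1 already contains {2, 3, 4, 5, 6}.
Its 2×3 block (box 1) already contains {2, 3, 5, 6}.
The only value from 1–6 not eliminated is 1, so R2C1 = 1.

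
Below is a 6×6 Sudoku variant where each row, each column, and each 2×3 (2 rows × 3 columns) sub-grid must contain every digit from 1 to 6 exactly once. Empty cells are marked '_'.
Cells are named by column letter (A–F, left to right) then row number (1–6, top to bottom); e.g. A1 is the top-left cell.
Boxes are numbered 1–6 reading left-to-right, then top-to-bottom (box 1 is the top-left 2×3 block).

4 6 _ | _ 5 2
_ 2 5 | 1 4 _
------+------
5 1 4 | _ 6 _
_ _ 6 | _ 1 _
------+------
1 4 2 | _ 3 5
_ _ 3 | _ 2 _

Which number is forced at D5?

Row 5 already contains {1, 2, 3, 4, 5}.
Column D already contains {1}.
Its 2×3 block (box 6) already contains {2, 3, 5}.
The only value from 1–6 not eliminated is 6, so D5 = 6.

6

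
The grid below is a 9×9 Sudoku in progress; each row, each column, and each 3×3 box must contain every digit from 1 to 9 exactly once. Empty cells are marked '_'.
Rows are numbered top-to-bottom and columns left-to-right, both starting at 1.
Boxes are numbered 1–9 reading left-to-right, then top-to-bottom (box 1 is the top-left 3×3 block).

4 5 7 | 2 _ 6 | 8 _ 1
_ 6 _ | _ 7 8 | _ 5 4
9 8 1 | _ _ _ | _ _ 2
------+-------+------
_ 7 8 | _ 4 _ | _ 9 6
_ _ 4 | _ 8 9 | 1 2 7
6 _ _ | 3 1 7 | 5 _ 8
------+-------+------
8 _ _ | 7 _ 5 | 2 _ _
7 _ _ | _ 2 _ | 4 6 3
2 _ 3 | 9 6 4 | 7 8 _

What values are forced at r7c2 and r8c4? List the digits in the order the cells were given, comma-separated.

4,8

For r7c2:
  Consider where 4 can go in column 2.
  r5c2 is out (row 5 already has a 4).
  r6c2 is out (box 4 already has a 4).
  r8c2 is out (row 8 already has a 4).
  r9c2 is out (row 9 already has a 4).
  So the only cell in column 2 that can hold 4 is r7c2.
  So r7c2 = 4.
For r8c4:
  Consider where 8 can go in box 8.
  r7c5 is out (row 7 already has a 8).
  r8c6 is out (column 6 already has a 8).
  So the only cell in box 8 that can hold 8 is r8c4.
  So r8c4 = 8.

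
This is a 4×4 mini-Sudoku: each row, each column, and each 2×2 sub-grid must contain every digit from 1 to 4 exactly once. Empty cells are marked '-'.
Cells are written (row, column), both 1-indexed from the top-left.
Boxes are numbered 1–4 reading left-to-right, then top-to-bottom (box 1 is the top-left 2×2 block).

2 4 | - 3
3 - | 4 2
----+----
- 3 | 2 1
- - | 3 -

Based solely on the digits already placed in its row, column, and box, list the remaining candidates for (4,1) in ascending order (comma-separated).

1,4

Row 4 already contains {3}.
Column 1 already contains {2, 3}.
Its 2×2 block (box 3) already contains {3}.
Removing those from 1–4 leaves {1, 4} as the candidates for (4,1).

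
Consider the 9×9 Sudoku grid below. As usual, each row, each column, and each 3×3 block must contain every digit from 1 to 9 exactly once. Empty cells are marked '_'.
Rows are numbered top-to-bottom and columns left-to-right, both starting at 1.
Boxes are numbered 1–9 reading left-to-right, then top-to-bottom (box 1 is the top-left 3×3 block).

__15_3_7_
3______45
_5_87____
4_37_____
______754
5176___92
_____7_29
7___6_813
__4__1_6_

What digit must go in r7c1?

1

Cell r7c1 itself could take any of {1, 6, 8} by direct elimination.
Consider where 1 can go in column 1.
r1c1 is out (row 1 already has a 1).
r3c1 is out (box 1 already has a 1).
r5c1 is out (box 4 already has a 1).
r9c1 is out (row 9 already has a 1).
So the only cell in column 1 that can hold 1 is r7c1.
Therefore r7c1 = 1.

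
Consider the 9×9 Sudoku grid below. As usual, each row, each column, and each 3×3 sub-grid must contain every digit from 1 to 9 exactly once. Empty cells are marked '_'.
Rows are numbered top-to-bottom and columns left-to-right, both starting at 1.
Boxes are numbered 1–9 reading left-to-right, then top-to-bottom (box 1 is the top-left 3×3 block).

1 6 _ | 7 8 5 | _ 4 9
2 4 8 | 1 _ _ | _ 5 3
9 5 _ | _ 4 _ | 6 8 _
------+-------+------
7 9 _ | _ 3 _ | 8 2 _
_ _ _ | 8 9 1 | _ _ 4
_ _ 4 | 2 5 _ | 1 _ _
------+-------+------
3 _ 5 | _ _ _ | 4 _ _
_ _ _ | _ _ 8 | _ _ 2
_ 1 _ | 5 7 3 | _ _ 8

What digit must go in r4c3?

1

Cell r4c3 itself could take any of {1, 6} by direct elimination.
Consider where 1 can go in row 4.
r4c4 is out (column 4 already has a 1).
r4c6 is out (column 6 already has a 1).
r4c9 is out (box 6 already has a 1).
So the only cell in row 4 that can hold 1 is r4c3.
Therefore r4c3 = 1.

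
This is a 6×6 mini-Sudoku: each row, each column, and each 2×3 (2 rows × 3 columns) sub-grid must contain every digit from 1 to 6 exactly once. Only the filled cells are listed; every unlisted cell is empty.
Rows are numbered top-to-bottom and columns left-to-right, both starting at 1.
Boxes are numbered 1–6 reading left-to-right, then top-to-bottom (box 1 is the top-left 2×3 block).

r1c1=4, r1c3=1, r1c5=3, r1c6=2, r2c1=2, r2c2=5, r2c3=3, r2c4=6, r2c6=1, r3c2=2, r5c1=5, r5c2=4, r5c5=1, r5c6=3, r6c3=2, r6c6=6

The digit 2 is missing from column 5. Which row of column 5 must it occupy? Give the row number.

4

Consider where 2 can go in column 5.
r2c5 is out (row 2 already has a 2).
r3c5 is out (row 3 already has a 2).
r6c5 is out (row 6 already has a 2).
So the only cell in column 5 that can hold 2 is r4c5.
That is row 4.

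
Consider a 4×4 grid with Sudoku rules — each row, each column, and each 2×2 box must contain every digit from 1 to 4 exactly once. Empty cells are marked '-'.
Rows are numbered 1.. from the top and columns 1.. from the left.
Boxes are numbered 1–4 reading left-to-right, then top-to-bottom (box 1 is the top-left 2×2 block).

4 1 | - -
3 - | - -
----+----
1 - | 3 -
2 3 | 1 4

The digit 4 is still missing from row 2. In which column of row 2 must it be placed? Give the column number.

3

Consider where 4 can go in row 2.
row 2, column 2 is out (box 1 already has a 4).
row 2, column 4 is out (column 4 already has a 4).
So the only cell in row 2 that can hold 4 is row 2, column 3.
That is column 3.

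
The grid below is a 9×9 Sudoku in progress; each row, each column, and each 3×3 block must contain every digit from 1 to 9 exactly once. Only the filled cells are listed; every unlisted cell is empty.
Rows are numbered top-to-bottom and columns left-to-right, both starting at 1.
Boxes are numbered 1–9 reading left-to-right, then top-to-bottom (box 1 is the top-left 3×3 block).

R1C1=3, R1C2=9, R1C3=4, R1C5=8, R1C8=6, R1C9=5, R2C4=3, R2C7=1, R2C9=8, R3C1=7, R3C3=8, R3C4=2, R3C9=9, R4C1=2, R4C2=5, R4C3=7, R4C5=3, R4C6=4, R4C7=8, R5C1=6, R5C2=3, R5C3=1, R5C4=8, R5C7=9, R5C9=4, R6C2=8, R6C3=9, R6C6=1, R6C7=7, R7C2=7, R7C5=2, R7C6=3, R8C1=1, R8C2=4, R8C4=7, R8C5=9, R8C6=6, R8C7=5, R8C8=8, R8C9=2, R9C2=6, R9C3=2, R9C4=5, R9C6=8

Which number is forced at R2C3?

Cell R2C3 itself could take any of {5, 6} by direct elimination.
Consider where 6 can go in column 3.
R7C3 is out (box 7 already has a 6).
R8C3 is out (row 8 already has a 6).
So the only cell in column 3 that can hold 6 is R2C3.
Therefore R2C3 = 6.

6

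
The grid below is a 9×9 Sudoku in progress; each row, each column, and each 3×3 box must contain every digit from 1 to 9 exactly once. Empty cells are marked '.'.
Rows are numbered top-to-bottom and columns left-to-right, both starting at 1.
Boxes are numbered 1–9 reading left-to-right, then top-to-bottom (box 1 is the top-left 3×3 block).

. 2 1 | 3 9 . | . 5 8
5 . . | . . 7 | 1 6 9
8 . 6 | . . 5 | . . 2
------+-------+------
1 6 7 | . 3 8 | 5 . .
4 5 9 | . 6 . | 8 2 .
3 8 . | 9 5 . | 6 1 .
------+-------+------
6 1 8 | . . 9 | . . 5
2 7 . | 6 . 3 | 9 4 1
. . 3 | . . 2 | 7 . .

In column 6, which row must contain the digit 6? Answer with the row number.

1

Consider where 6 can go in column 6.
r5c6 is out (row 5 already has a 6).
r6c6 is out (row 6 already has a 6).
So the only cell in column 6 that can hold 6 is r1c6.
That is row 1.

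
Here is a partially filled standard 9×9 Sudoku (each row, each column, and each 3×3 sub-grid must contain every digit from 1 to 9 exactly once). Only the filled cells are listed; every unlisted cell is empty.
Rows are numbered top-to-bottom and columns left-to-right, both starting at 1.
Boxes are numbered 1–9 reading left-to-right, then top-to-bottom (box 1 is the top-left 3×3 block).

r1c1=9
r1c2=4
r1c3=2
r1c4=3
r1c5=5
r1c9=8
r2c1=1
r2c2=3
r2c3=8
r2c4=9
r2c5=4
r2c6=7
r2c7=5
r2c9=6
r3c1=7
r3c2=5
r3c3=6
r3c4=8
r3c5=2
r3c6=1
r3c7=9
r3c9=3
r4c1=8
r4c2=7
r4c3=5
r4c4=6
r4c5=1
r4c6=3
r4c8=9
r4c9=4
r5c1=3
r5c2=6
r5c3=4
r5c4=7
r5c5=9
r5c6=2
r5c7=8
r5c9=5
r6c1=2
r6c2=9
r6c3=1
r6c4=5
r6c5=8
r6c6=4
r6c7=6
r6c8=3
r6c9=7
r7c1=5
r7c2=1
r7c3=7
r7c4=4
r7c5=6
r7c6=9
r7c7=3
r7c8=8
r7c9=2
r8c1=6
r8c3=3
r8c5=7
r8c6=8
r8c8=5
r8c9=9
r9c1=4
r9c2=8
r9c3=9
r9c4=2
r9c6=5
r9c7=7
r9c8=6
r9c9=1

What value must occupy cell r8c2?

2

Row 8 already contains {3, 5, 6, 7, 8, 9}.
Column 2 already contains {1, 3, 4, 5, 6, 7, 8, 9}.
Its 3×3 block (box 7) already contains {1, 3, 4, 5, 6, 7, 8, 9}.
The only value from 1–9 not eliminated is 2, so r8c2 = 2.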